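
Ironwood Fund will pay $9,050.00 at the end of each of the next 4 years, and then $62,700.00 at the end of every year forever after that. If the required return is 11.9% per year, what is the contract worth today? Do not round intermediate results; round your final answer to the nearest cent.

PV of 4-year annuity: $9,050.00 × [1 − (1+0.119)^−4] / 0.119 = 27546.00509
Perpetuity value at year 4: $62,700.00 / 0.119 = 526890.75630
PV of perpetuity: 526890.75630 / (1+0.119)^4 = 336047.16300
Total PV = 27546.00509 + 336047.16300 = 363593.16810

$363593.17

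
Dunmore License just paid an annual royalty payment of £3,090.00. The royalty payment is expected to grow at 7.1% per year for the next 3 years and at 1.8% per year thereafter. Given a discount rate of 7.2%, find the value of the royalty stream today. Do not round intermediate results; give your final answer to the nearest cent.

D_1 = 3309.39000
D_2 = 3544.35669
D_3 = 3796.00601
Terminal value at year 3: TV = D_3×(1+g_2)/(r−g_2) = 3864.33412/0.054 = 71561.74302
P_0 = D_1/(1+r)^1 + D_2/(1+r)^2 + D_3/(1+r)^3 + TV/(1+r)^3
    = 3087.11754 + 3084.23776 + 3081.36068 + 58089.35497 = 67342.07094

£67342.07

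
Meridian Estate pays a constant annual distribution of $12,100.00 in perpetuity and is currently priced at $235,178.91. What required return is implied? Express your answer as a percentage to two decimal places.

P = C/r ⇒ r = C/P = $12,100.00/$235,178.91 = 0.051450

5.15%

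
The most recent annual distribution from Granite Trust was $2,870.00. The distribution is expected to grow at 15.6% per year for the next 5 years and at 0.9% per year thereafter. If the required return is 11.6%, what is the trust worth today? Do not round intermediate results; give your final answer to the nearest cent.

D_1 = 3317.72000
D_2 = 3835.28432
D_3 = 4433.58867
D_4 = 5125.22851
D_5 = 5924.76415
Terminal value at year 5: TV = D_5×(1+g_2)/(r−g_2) = 5978.08703/0.107 = 55869.97226
P_0 = D_1/(1+r)^1 + D_2/(1+r)^2 + D_3/(1+r)^3 + D_4/(1+r)^4 + D_5/(1+r)^5 + TV/(1+r)^5
    = 2972.86738 + 3079.42177 + 3189.79531 + 3304.12489 + 3422.55231 + 32274.34839 = 48243.11005

$48243.11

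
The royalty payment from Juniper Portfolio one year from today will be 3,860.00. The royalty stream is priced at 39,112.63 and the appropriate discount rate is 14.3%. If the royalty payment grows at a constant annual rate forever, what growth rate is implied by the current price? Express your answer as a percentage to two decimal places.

P = D₁/(r−g) ⇒ g = r − D₁/P = 0.143 − 3,860.00/39,112.63 = 0.044311

4.43%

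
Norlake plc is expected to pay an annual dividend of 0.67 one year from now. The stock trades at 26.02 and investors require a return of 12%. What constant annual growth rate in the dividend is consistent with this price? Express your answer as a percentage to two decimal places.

P = D₁/(r−g) ⇒ g = r − D₁/P = 0.12 − 0.67/26.02 = 0.094251

9.43%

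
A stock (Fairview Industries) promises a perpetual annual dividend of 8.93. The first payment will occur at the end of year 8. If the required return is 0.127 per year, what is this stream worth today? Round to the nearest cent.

Value at end of year 7: C / r = 8.93 / 0.127 = 70.3150
Discount to today: PV = 70.3150 / (1 + 0.127)^7 = 70.3150 / 2.309231 = 30.45

30.45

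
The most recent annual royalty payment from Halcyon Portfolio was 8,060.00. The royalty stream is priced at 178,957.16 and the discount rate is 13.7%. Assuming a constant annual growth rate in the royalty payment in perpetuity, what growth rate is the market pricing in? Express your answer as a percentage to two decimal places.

P = D₀(1+g)/(r−g) ⇒ P(r−g) = D₀(1+g) ⇒ g(P+D₀) = P·r − D₀
g = (P·r − D₀)/(P + D₀) = (178,957.16×0.137 − 8,060.00) / (178,957.16 + 8,060.00) = 0.087998

8.80%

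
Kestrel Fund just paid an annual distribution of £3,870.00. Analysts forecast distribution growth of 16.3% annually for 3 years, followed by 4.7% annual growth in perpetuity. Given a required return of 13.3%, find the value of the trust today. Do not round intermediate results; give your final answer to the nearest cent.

D_1 = 4500.81000
D_2 = 5234.44203
D_3 = 6087.65608
Terminal value at year 3: TV = D_3×(1+g_2)/(r−g_2) = 6373.77592/0.086 = 74113.67345
P_0 = D_1/(1+r)^1 + D_2/(1+r)^2 + D_3/(1+r)^3 + TV/(1+r)^3
    = 3972.47132 + 4077.65590 + 4185.62561 + 50957.55830 = 63193.31113

£63193.31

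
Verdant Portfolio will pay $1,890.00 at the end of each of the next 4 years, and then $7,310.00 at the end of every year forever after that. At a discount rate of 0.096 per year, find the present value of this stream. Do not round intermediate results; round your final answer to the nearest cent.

$58815.34

PV of 4-year annuity: $1,890.00 × [1 − (1+0.096)^−4] / 0.096 = 6043.29127
Perpetuity value at year 4: $7,310.00 / 0.096 = 76145.83333
PV of perpetuity: 76145.83333 / (1+0.096)^4 = 52772.04539
Total PV = 6043.29127 + 52772.04539 = 58815.33667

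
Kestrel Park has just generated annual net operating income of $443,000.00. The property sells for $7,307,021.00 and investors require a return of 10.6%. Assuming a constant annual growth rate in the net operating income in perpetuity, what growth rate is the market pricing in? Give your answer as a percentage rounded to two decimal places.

4.28%

P = D₀(1+g)/(r−g) ⇒ P(r−g) = D₀(1+g) ⇒ g(P+D₀) = P·r − D₀
g = (P·r − D₀)/(P + D₀) = ($7,307,021.00×0.106 − $443,000.00) / ($7,307,021.00 + $443,000.00) = 0.042780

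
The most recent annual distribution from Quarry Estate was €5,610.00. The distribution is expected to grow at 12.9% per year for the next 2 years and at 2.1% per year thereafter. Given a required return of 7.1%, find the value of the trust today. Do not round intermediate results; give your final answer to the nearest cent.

€139447.63

D_1 = 6333.69000
D_2 = 7150.73601
Terminal value at year 2: TV = D_2×(1+g_2)/(r−g_2) = 7300.90147/0.05 = 146018.02932
P_0 = D_1/(1+r)^1 + D_2/(1+r)^2 + TV/(1+r)^2
    = 5913.80952 + 6234.07185 + 127299.74720 = 139447.62857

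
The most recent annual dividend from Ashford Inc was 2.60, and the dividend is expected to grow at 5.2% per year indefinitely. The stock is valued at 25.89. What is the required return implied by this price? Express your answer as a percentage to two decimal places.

D₁ = 2.60 × 1.052 = 2.7352
P = D₁/(r − g) ⇒ r = D₁/P + g = 2.7352/25.89 + 0.052 = 0.105647 + 0.052 = 0.157647

15.76%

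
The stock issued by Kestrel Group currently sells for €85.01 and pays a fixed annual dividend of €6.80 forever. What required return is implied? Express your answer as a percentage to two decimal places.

P = C/r ⇒ r = C/P = €6.80/€85.01 = 0.079991

8.00%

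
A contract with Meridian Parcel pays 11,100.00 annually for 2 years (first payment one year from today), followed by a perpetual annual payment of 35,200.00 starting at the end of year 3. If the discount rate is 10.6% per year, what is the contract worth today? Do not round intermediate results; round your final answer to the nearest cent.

290583.40

PV of 2-year annuity: 11,100.00 × [1 − (1+0.106)^−2] / 0.106 = 19110.45783
Perpetuity value at year 2: 35,200.00 / 0.106 = 332075.47170
PV of perpetuity: 332075.47170 / (1+0.106)^2 = 271472.93874
Total PV = 19110.45783 + 271472.93874 = 290583.39658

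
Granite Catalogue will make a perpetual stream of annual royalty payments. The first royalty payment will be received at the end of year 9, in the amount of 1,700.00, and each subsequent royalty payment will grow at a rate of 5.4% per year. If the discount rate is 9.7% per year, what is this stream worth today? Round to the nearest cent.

18850.70

Value at end of year 8: C₁ / (r − g) = 1,700.00 / (0.097 − 0.054) = 39,534.8837
Discount to today: PV = 39,534.8837 / (1 + 0.097)^8 = 39,534.8837 / 2.097264 = 18,850.70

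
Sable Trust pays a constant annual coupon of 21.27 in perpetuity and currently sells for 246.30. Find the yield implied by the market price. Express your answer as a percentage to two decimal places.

P = C/r ⇒ r = C/P = 21.27/246.30 = 0.086358

8.64%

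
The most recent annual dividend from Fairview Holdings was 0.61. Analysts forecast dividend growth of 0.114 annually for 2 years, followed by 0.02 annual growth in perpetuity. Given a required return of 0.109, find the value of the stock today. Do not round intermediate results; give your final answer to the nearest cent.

8.28

D_1 = 0.67954
D_2 = 0.75701
Terminal value at year 2: TV = D_2×(1+g_2)/(r−g_2) = 0.77215/0.089 = 8.67582
P_0 = D_1/(1+r)^1 + D_2/(1+r)^2 + TV/(1+r)^2
    = 0.61275 + 0.61551 + 7.05419 = 8.28246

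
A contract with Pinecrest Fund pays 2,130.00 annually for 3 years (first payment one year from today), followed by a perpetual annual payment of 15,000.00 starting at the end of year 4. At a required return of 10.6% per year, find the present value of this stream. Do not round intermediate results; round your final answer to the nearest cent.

109838.73

PV of 3-year annuity: 2,130.00 × [1 − (1+0.106)^−3] / 0.106 = 5241.53880
Perpetuity value at year 3: 15,000.00 / 0.106 = 141509.43396
PV of perpetuity: 141509.43396 / (1+0.106)^3 = 104597.18892
Total PV = 5241.53880 + 104597.18892 = 109838.72771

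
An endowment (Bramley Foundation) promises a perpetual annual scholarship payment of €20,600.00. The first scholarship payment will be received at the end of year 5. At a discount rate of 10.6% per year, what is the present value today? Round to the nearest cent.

Value at end of year 4: C / r = €20,600.00 / 0.106 = €194,339.6226
Discount to today: PV = €194,339.6226 / (1 + 0.106)^4 = €194,339.6226 / 1.496306 = €129,879.57

€129879.57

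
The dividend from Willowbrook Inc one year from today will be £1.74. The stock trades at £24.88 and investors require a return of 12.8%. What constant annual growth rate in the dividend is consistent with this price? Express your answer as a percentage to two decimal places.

5.81%

P = D₁/(r−g) ⇒ g = r − D₁/P = 0.128 − £1.74/£24.88 = 0.058064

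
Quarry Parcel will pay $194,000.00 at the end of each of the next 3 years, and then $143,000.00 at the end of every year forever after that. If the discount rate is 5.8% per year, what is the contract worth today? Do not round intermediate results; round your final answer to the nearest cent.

$2602346.87

PV of 3-year annuity: $194,000.00 × [1 − (1+0.058)^−3] / 0.058 = 520489.17003
Perpetuity value at year 3: $143,000.00 / 0.058 = 2465517.24138
PV of perpetuity: 2465517.24138 / (1+0.058)^3 = 2081857.69852
Total PV = 520489.17003 + 2081857.69852 = 2602346.86855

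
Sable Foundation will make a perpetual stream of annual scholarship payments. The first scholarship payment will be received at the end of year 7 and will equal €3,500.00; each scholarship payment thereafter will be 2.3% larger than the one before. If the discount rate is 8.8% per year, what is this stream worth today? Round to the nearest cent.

€32462.45

Value at end of year 6: C₁ / (r − g) = €3,500.00 / (0.088 − 0.023) = €53,846.1538
Discount to today: PV = €53,846.1538 / (1 + 0.088)^6 = €53,846.1538 / 1.658721 = €32,462.45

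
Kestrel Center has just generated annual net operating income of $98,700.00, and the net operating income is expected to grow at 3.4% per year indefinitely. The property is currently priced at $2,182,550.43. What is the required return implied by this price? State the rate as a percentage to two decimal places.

8.08%

D₁ = $98,700.00 × 1.034 = $102,055.8000
P = D₁/(r − g) ⇒ r = D₁/P + g = $102,055.8000/$2,182,550.43 + 0.034 = 0.046760 + 0.034 = 0.080760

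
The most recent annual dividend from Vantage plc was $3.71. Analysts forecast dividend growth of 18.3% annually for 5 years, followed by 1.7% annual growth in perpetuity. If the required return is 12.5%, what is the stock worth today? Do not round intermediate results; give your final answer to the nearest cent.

D_1 = 4.38893
D_2 = 5.19210
D_3 = 6.14226
D_4 = 7.26629
D_5 = 8.59602
Terminal value at year 5: TV = D_5×(1+g_2)/(r−g_2) = 8.74216/0.108 = 80.94590
P_0 = D_1/(1+r)^1 + D_2/(1+r)^2 + D_3/(1+r)^3 + D_4/(1+r)^4 + D_5/(1+r)^5 + TV/(1+r)^5
    = 3.90127 + 4.10240 + 4.31390 + 4.53631 + 4.77018 + 44.91922 = 66.54329

$66.54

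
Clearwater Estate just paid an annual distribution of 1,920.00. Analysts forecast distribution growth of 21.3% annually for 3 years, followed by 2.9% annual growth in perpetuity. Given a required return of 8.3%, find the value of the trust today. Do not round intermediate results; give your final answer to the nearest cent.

D_1 = 2328.96000
D_2 = 2825.02848
D_3 = 3426.75955
Terminal value at year 3: TV = D_3×(1+g_2)/(r−g_2) = 3526.13557/0.054 = 65298.80691
P_0 = D_1/(1+r)^1 + D_2/(1+r)^2 + D_3/(1+r)^3 + TV/(1+r)^3
    = 2150.47091 + 2408.60685 + 2697.72863 + 51406.71784 = 58663.52423

58663.52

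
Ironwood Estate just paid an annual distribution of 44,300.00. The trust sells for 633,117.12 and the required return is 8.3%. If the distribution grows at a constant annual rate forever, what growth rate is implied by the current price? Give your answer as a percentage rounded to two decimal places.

P = D₀(1+g)/(r−g) ⇒ P(r−g) = D₀(1+g) ⇒ g(P+D₀) = P·r − D₀
g = (P·r − D₀)/(P + D₀) = (633,117.12×0.083 − 44,300.00) / (633,117.12 + 44,300.00) = 0.012177

1.22%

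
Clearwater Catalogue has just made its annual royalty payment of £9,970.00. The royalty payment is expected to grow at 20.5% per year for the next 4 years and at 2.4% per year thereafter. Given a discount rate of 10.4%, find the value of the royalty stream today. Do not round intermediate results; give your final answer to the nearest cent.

D_1 = 12013.85000
D_2 = 14476.68925
D_3 = 17444.41055
D_4 = 21020.51471
Terminal value at year 4: TV = D_4×(1+g_2)/(r−g_2) = 21525.00706/0.08 = 269062.58827
P_0 = D_1/(1+r)^1 + D_2/(1+r)^2 + D_3/(1+r)^3 + D_4/(1+r)^4 + TV/(1+r)^4
    = 10882.11051 + 11877.66591 + 12964.30020 + 14150.34578 + 181124.42595 = 230998.84833

£230998.85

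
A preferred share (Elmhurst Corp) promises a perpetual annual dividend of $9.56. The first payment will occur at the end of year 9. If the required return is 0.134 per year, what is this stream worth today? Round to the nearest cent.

Value at end of year 8: C / r = $9.56 / 0.134 = $71.3433
Discount to today: PV = $71.3433 / (1 + 0.134)^8 = $71.3433 / 2.734667 = $26.09

$26.09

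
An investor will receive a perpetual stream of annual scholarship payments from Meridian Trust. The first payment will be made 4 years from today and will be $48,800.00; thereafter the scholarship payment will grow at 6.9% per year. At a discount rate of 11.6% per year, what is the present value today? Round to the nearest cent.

Value at end of year 3: C₁ / (r − g) = $48,800.00 / (0.116 − 0.069) = $1,038,297.8723
Discount to today: PV = $1,038,297.8723 / (1 + 0.116)^3 = $1,038,297.8723 / 1.389929 = $747,015.10

$747015.10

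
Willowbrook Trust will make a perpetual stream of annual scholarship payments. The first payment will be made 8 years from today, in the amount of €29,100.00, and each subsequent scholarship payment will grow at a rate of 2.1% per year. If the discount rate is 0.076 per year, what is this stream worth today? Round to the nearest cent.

Value at end of year 7: C₁ / (r − g) = €29,100.00 / (0.076 − 0.021) = €529,090.9091
Discount to today: PV = €529,090.9091 / (1 + 0.076)^7 = €529,090.9091 / 1.669882 = €316,843.21

€316843.21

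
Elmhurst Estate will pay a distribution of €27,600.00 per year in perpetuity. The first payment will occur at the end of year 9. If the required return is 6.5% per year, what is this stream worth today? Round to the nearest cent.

€256565.86

Value at end of year 8: C / r = €27,600.00 / 0.065 = €424,615.3846
Discount to today: PV = €424,615.3846 / (1 + 0.065)^8 = €424,615.3846 / 1.654996 = €256,565.86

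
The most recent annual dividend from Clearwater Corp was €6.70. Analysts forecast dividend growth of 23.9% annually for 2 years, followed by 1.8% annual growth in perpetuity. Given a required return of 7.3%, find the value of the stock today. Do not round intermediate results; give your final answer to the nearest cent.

D_1 = 8.30130
D_2 = 10.28531
Terminal value at year 2: TV = D_2×(1+g_2)/(r−g_2) = 10.47045/0.055 = 190.37175
P_0 = D_1/(1+r)^1 + D_2/(1+r)^2 + TV/(1+r)^2
    = 7.73653 + 8.93342 + 165.34957 = 182.01952

€182.02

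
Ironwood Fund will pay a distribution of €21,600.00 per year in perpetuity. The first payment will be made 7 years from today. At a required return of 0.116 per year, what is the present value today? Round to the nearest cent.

€96385.25

Value at end of year 6: C / r = €21,600.00 / 0.116 = €186,206.8966
Discount to today: PV = €186,206.8966 / (1 + 0.116)^6 = €186,206.8966 / 1.931902 = €96,385.25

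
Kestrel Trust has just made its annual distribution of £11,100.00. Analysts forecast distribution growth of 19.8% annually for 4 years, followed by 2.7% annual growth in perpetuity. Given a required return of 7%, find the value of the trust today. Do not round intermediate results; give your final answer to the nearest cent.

D_1 = 13297.80000
D_2 = 15930.76440
D_3 = 19085.05575
D_4 = 22863.89679
Terminal value at year 4: TV = D_4×(1+g_2)/(r−g_2) = 23481.22200/0.043 = 546074.93031
P_0 = D_1/(1+r)^1 + D_2/(1+r)^2 + D_3/(1+r)^3 + D_4/(1+r)^4 + TV/(1+r)^4
    = 12427.85047 + 13914.54660 + 15579.09049 + 17442.75739 + 416597.94975 = 475962.19470

£475962.19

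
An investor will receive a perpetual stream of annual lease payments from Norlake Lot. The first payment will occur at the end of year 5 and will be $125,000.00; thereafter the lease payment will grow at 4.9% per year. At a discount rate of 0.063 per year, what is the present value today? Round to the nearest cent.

$6992764.77

Value at end of year 4: C₁ / (r − g) = $125,000.00 / (0.063 − 0.049) = $8,928,571.4286
Discount to today: PV = $8,928,571.4286 / (1 + 0.063)^4 = $8,928,571.4286 / 1.276830 = $6,992,764.77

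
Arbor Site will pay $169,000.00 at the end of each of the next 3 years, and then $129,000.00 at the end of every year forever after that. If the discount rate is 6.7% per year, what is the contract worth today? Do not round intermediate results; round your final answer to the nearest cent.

$2030923.81

PV of 3-year annuity: $169,000.00 × [1 − (1+0.067)^−3] / 0.067 = 445951.61108
Perpetuity value at year 3: $129,000.00 / 0.067 = 1925373.13433
PV of perpetuity: 1925373.13433 / (1+0.067)^3 = 1584972.20043
Total PV = 445951.61108 + 1584972.20043 = 2030923.81151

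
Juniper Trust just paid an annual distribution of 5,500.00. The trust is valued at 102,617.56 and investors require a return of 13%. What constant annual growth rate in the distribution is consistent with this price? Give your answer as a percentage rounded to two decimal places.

7.25%

P = D₀(1+g)/(r−g) ⇒ P(r−g) = D₀(1+g) ⇒ g(P+D₀) = P·r − D₀
g = (P·r − D₀)/(P + D₀) = (102,617.56×0.13 − 5,500.00) / (102,617.56 + 5,500.00) = 0.072516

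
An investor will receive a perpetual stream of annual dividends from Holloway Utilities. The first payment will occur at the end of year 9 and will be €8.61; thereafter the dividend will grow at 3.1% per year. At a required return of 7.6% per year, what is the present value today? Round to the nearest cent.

Value at end of year 8: C₁ / (r − g) = €8.61 / (0.076 − 0.031) = €191.3333
Discount to today: PV = €191.3333 / (1 + 0.076)^8 = €191.3333 / 1.796794 = €106.49

€106.49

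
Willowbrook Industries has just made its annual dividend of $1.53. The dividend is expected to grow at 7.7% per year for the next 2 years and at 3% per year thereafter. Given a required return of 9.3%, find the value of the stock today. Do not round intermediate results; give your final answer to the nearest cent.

D_1 = 1.64781
D_2 = 1.77469
Terminal value at year 2: TV = D_2×(1+g_2)/(r−g_2) = 1.82793/0.063 = 29.01480
P_0 = D_1/(1+r)^1 + D_2/(1+r)^2 + TV/(1+r)^2
    = 1.50760 + 1.48553 + 24.28730 = 27.28043

$27.28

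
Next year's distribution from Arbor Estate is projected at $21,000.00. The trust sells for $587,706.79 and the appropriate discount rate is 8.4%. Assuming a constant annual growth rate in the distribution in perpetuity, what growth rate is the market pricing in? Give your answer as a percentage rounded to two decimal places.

P = D₁/(r−g) ⇒ g = r − D₁/P = 0.084 − $21,000.00/$587,706.79 = 0.048268

4.83%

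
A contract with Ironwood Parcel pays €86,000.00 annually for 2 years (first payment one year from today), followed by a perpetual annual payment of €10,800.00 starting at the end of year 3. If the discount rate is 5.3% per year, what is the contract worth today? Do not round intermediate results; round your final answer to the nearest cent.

€343009.11

PV of 2-year annuity: €86,000.00 × [1 − (1+0.053)^−2] / 0.053 = 159232.11301
Perpetuity value at year 2: €10,800.00 / 0.053 = 203773.58491
PV of perpetuity: 203773.58491 / (1+0.053)^2 = 183776.99397
Total PV = 159232.11301 + 183776.99397 = 343009.10698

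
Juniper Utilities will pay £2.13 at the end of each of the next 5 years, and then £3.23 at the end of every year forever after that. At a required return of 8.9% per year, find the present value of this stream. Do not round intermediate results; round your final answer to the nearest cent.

£32.00

PV of 5-year annuity: £2.13 × [1 − (1+0.089)^−5] / 0.089 = 8.30650
Perpetuity value at year 5: £3.23 / 0.089 = 36.29213
PV of perpetuity: 36.29213 / (1+0.089)^5 = 23.69590
Total PV = 8.30650 + 23.69590 = 32.00239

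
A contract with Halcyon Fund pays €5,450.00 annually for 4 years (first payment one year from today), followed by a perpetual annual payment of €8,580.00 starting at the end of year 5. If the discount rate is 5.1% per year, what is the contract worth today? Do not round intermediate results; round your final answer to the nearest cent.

€157162.20

PV of 4-year annuity: €5,450.00 × [1 − (1+0.051)^−4] / 0.051 = 19280.62336
Perpetuity value at year 4: €8,580.00 / 0.051 = 168235.29412
PV of perpetuity: 168235.29412 / (1+0.051)^4 = 137881.57881
Total PV = 19280.62336 + 137881.57881 = 157162.20217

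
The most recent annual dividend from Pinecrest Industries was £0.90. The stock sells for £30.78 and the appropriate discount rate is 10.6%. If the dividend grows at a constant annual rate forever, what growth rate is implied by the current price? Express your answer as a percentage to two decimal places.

7.46%

P = D₀(1+g)/(r−g) ⇒ P(r−g) = D₀(1+g) ⇒ g(P+D₀) = P·r − D₀
g = (P·r − D₀)/(P + D₀) = (£30.78×0.106 − £0.90) / (£30.78 + £0.90) = 0.074580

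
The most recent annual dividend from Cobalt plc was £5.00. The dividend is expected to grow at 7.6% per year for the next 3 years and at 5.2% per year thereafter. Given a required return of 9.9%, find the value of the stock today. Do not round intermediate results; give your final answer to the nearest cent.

D_1 = 5.38000
D_2 = 5.78888
D_3 = 6.22883
Terminal value at year 3: TV = D_3×(1+g_2)/(r−g_2) = 6.55273/0.047 = 139.41988
P_0 = D_1/(1+r)^1 + D_2/(1+r)^2 + D_3/(1+r)^3 + TV/(1+r)^3
    = 4.89536 + 4.79291 + 4.69260 + 105.03442 = 119.41529

£119.42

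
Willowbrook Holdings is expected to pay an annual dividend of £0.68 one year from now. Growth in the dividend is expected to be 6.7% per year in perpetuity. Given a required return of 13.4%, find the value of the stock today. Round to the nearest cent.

Growing perpetuity: P = D₁ / (r − g) = £0.6800 / (0.134 − 0.067) = £10.15

£10.15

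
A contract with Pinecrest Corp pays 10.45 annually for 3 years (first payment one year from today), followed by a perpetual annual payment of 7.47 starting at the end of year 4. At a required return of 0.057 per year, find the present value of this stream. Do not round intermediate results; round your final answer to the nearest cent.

139.06

PV of 3-year annuity: 10.45 × [1 − (1+0.057)^−3] / 0.057 = 28.08874
Perpetuity value at year 3: 7.47 / 0.057 = 131.05263
PV of perpetuity: 131.05263 / (1+0.057)^3 = 110.97388
Total PV = 28.08874 + 110.97388 = 139.06263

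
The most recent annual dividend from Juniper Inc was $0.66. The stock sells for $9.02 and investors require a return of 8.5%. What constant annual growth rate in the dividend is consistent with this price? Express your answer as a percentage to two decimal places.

1.10%

P = D₀(1+g)/(r−g) ⇒ P(r−g) = D₀(1+g) ⇒ g(P+D₀) = P·r − D₀
g = (P·r − D₀)/(P + D₀) = ($9.02×0.085 − $0.66) / ($9.02 + $0.66) = 0.011023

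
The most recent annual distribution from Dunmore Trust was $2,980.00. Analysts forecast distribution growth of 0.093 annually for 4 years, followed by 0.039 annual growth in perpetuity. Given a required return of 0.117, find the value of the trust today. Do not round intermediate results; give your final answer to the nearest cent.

$47685.26

D_1 = 3257.14000
D_2 = 3560.05402
D_3 = 3891.13904
D_4 = 4253.01497
Terminal value at year 4: TV = D_4×(1+g_2)/(r−g_2) = 4418.88256/0.078 = 56652.34050
P_0 = D_1/(1+r)^1 + D_2/(1+r)^2 + D_3/(1+r)^3 + D_4/(1+r)^4 + TV/(1+r)^4
    = 2915.97135 + 2853.31843 + 2792.01168 + 2732.02217 + 36391.93635 = 47685.25999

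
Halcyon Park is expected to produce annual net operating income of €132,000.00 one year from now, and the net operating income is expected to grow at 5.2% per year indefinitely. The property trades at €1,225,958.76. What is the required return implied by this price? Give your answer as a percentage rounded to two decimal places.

15.97%

P = D₁/(r − g) ⇒ r = D₁/P + g = €132,000.0000/€1,225,958.76 + 0.052 = 0.107671 + 0.052 = 0.159671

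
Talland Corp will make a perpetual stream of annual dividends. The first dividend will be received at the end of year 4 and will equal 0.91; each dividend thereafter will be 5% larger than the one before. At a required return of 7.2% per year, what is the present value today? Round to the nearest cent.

Value at end of year 3: C₁ / (r − g) = 0.91 / (0.072 − 0.05) = 41.3636
Discount to today: PV = 41.3636 / (1 + 0.072)^3 = 41.3636 / 1.231925 = 33.58

33.58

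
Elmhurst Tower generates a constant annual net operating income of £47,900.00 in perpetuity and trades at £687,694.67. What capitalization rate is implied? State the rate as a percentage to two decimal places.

P = C/r ⇒ r = C/P = £47,900.00/£687,694.67 = 0.069653

6.97%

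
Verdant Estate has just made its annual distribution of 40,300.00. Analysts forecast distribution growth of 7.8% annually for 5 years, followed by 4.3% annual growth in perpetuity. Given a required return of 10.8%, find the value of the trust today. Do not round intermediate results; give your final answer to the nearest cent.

749441.49

D_1 = 43443.40000
D_2 = 46831.98520
D_3 = 50484.88005
D_4 = 54422.70069
D_5 = 58667.67134
Terminal value at year 5: TV = D_5×(1+g_2)/(r−g_2) = 61190.38121/0.065 = 941390.48016
P_0 = D_1/(1+r)^1 + D_2/(1+r)^2 + D_3/(1+r)^3 + D_4/(1+r)^4 + D_5/(1+r)^5 + TV/(1+r)^5
    = 39208.84477 + 38147.23344 + 37114.36611 + 36109.46450 + 35131.77142 + 563729.80912 = 749441.48937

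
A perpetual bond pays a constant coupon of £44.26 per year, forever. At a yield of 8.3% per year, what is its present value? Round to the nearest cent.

Level perpetuity: PV = C / r = £44.26 / 0.083 = £533.25

£533.25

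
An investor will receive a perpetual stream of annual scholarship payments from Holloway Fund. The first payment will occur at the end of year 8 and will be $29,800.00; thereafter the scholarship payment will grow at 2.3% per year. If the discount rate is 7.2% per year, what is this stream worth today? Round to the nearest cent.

Value at end of year 7: C₁ / (r − g) = $29,800.00 / (0.072 − 0.023) = $608,163.2653
Discount to today: PV = $608,163.2653 / (1 + 0.072)^7 = $608,163.2653 / 1.626910 = $373,814.97

$373814.97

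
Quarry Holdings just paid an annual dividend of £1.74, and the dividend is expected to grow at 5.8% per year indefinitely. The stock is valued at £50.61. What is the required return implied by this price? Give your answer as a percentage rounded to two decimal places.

D₁ = £1.74 × 1.058 = £1.8409
P = D₁/(r − g) ⇒ r = D₁/P + g = £1.8409/£50.61 + 0.058 = 0.036375 + 0.058 = 0.094375

9.44%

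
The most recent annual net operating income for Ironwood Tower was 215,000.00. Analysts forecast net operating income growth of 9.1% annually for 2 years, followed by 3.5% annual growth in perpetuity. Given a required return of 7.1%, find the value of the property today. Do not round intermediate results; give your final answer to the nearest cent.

D_1 = 234565.00000
D_2 = 255910.41500
Terminal value at year 2: TV = D_2×(1+g_2)/(r−g_2) = 264867.27953/0.036 = 7357424.43125
P_0 = D_1/(1+r)^1 + D_2/(1+r)^2 + TV/(1+r)^2
    = 219014.93931 + 223104.85414 + 6414264.55659 = 6856384.35004

6856384.35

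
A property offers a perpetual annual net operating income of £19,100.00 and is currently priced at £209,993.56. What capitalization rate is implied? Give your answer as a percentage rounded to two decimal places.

P = C/r ⇒ r = C/P = £19,100.00/£209,993.56 = 0.090955

9.10%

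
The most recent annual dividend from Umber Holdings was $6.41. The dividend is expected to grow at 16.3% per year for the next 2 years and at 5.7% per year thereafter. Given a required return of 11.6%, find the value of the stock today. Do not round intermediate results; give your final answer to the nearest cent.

D_1 = 7.45483
D_2 = 8.66997
Terminal value at year 2: TV = D_2×(1+g_2)/(r−g_2) = 9.16416/0.059 = 155.32467
P_0 = D_1/(1+r)^1 + D_2/(1+r)^2 + TV/(1+r)^2
    = 6.67996 + 6.96128 + 124.71309 = 138.35433

$138.35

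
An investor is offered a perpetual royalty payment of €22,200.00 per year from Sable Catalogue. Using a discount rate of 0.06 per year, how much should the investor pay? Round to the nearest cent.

Level perpetuity: PV = C / r = €22,200.00 / 0.06 = €370,000.00

€370000.00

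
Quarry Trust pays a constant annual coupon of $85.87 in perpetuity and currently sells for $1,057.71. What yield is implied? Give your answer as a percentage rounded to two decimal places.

P = C/r ⇒ r = C/P = $85.87/$1,057.71 = 0.081185

8.12%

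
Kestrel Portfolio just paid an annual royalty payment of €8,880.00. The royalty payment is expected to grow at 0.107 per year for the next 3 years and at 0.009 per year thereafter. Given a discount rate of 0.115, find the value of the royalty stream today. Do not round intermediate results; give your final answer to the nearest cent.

€108980.69

D_1 = 9830.16000
D_2 = 10881.98712
D_3 = 12046.35974
Terminal value at year 3: TV = D_3×(1+g_2)/(r−g_2) = 12154.77698/0.106 = 114667.70735
P_0 = D_1/(1+r)^1 + D_2/(1+r)^2 + D_3/(1+r)^3 + TV/(1+r)^3
    = 8816.28700 + 8753.03112 + 8690.22911 + 82721.14311 = 108980.69034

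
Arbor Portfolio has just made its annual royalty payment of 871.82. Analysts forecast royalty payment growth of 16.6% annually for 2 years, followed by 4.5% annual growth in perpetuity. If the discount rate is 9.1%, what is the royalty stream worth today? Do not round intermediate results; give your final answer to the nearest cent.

24549.66

D_1 = 1016.54212
D_2 = 1185.28811
Terminal value at year 2: TV = D_2×(1+g_2)/(r−g_2) = 1238.62608/0.046 = 26926.65385
P_0 = D_1/(1+r)^1 + D_2/(1+r)^2 + TV/(1+r)^2
    = 931.75263 + 995.80529 + 22622.09835 = 24549.65627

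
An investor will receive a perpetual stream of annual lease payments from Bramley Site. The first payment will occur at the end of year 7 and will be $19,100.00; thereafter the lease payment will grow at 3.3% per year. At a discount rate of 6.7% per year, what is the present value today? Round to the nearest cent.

Value at end of year 6: C₁ / (r − g) = $19,100.00 / (0.067 − 0.033) = $561,764.7059
Discount to today: PV = $561,764.7059 / (1 + 0.067)^6 = $561,764.7059 / 1.475661 = $380,686.90

$380686.90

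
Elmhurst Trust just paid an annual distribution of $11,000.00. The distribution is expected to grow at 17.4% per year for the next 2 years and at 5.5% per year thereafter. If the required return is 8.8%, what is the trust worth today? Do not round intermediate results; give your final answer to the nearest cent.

$434135.42

D_1 = 12914.00000
D_2 = 15161.03600
Terminal value at year 2: TV = D_2×(1+g_2)/(r−g_2) = 15994.89298/0.033 = 484693.72667
P_0 = D_1/(1+r)^1 + D_2/(1+r)^2 + TV/(1+r)^2
    = 11869.48529 + 12807.69829 + 409458.23309 = 434135.41667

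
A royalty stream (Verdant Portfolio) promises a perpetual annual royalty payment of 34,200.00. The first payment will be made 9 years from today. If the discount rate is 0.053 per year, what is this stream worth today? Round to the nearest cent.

426897.16

Value at end of year 8: C / r = 34,200.00 / 0.053 = 645,283.0189
Discount to today: PV = 645,283.0189 / (1 + 0.053)^8 = 645,283.0189 / 1.511565 = 426,897.16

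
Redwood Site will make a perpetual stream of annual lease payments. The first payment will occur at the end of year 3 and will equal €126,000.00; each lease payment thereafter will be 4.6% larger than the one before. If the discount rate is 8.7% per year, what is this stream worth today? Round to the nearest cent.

Value at end of year 2: C₁ / (r − g) = €126,000.00 / (0.087 − 0.046) = €3,073,170.7317
Discount to today: PV = €3,073,170.7317 / (1 + 0.087)^2 = €3,073,170.7317 / 1.181569 = €2,600,923.63

€2600923.63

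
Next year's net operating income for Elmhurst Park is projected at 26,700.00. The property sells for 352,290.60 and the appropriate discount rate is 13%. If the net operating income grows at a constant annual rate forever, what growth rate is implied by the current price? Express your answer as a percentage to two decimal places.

P = D₁/(r−g) ⇒ g = r − D₁/P = 0.13 − 26,700.00/352,290.60 = 0.054210

5.42%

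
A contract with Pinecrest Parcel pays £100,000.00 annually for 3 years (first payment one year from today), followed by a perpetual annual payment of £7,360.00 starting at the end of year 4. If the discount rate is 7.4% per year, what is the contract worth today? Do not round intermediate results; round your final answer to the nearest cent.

£340810.25

PV of 3-year annuity: £100,000.00 × [1 − (1+0.074)^−3] / 0.074 = 260525.46360
Perpetuity value at year 3: £7,360.00 / 0.074 = 99459.45946
PV of perpetuity: 99459.45946 / (1+0.074)^3 = 80284.78534
Total PV = 260525.46360 + 80284.78534 = 340810.24893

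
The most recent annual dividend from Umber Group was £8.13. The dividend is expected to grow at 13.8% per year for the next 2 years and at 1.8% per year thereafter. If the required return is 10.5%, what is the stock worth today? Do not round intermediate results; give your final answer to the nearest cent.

£117.89

D_1 = 9.25194
D_2 = 10.52871
Terminal value at year 2: TV = D_2×(1+g_2)/(r−g_2) = 10.71822/0.087 = 123.19798
P_0 = D_1/(1+r)^1 + D_2/(1+r)^2 + TV/(1+r)^2
    = 8.37280 + 8.62284 + 100.89718 = 117.89282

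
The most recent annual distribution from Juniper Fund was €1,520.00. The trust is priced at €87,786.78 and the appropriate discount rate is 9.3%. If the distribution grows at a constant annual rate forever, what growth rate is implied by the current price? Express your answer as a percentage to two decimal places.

P = D₀(1+g)/(r−g) ⇒ P(r−g) = D₀(1+g) ⇒ g(P+D₀) = P·r − D₀
g = (P·r − D₀)/(P + D₀) = (€87,786.78×0.093 − €1,520.00) / (€87,786.78 + €1,520.00) = 0.074397

7.44%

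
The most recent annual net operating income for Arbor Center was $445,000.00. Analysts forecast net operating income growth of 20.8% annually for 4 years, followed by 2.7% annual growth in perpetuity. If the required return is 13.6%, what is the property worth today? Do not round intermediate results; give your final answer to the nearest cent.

D_1 = 537560.00000
D_2 = 649372.48000
D_3 = 784441.95584
D_4 = 947605.88265
Terminal value at year 4: TV = D_4×(1+g_2)/(r−g_2) = 973191.24149/0.109 = 8928360.01364
P_0 = D_1/(1+r)^1 + D_2/(1+r)^2 + D_3/(1+r)^3 + D_4/(1+r)^4 + TV/(1+r)^4
    = 473204.22535 + 503196.04245 + 535088.74937 + 569002.82503 + 5361155.05787 = 7441646.90007

$7441646.90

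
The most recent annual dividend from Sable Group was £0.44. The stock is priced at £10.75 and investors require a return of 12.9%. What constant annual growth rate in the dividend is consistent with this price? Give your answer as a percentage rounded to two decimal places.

P = D₀(1+g)/(r−g) ⇒ P(r−g) = D₀(1+g) ⇒ g(P+D₀) = P·r − D₀
g = (P·r − D₀)/(P + D₀) = (£10.75×0.129 − £0.44) / (£10.75 + £0.44) = 0.084607

8.46%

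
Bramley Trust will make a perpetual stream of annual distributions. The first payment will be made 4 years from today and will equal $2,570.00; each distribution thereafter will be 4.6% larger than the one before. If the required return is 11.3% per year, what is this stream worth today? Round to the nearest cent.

Value at end of year 3: C₁ / (r − g) = $2,570.00 / (0.113 − 0.046) = $38,358.2090
Discount to today: PV = $38,358.2090 / (1 + 0.113)^3 = $38,358.2090 / 1.378750 = $27,821.01

$27821.01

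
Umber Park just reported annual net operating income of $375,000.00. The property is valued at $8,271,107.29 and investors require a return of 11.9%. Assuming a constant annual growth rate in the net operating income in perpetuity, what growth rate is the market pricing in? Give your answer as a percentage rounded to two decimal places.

P = D₀(1+g)/(r−g) ⇒ P(r−g) = D₀(1+g) ⇒ g(P+D₀) = P·r − D₀
g = (P·r − D₀)/(P + D₀) = ($8,271,107.29×0.119 − $375,000.00) / ($8,271,107.29 + $375,000.00) = 0.070467

7.05%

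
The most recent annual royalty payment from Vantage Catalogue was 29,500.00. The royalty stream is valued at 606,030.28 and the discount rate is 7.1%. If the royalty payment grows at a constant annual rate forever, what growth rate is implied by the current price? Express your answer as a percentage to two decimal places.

P = D₀(1+g)/(r−g) ⇒ P(r−g) = D₀(1+g) ⇒ g(P+D₀) = P·r − D₀
g = (P·r − D₀)/(P + D₀) = (606,030.28×0.071 − 29,500.00) / (606,030.28 + 29,500.00) = 0.021286

2.13%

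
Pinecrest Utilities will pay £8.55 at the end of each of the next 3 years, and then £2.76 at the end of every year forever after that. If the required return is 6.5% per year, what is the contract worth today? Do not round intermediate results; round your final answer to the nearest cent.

£57.80

PV of 3-year annuity: £8.55 × [1 − (1+0.065)^−3] / 0.065 = 22.64447
Perpetuity value at year 3: £2.76 / 0.065 = 42.46154
PV of perpetuity: 42.46154 / (1+0.065)^3 = 35.15175
Total PV = 22.64447 + 35.15175 = 57.79621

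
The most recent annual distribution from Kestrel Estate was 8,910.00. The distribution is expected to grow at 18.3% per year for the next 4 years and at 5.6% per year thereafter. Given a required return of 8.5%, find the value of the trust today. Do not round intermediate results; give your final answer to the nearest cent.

D_1 = 10540.53000
D_2 = 12469.44699
D_3 = 14751.35579
D_4 = 17450.85390
Terminal value at year 4: TV = D_4×(1+g_2)/(r−g_2) = 18428.10172/0.029 = 635451.78334
P_0 = D_1/(1+r)^1 + D_2/(1+r)^2 + D_3/(1+r)^3 + D_4/(1+r)^4 + TV/(1+r)^4
    = 9714.77419 + 10592.23767 + 11548.95591 + 12592.08741 + 458525.66575 = 502973.72094

502973.72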